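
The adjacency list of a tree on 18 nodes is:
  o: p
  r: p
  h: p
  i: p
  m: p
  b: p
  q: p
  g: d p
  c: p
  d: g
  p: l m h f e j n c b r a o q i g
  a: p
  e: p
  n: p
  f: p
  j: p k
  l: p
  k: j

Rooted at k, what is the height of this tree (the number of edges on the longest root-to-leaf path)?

4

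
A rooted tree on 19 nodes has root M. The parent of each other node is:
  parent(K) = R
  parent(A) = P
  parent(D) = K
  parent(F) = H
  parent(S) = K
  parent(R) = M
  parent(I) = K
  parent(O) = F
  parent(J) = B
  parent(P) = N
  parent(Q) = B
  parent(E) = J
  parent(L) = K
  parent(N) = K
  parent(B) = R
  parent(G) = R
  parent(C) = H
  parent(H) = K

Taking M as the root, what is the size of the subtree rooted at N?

3

N's subtree: {N, P, A}, size 3.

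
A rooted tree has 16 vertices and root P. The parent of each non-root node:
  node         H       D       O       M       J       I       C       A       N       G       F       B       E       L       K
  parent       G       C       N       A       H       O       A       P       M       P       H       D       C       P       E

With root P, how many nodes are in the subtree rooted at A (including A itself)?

The subtree rooted at A contains: A, C, M, D, E, N, B, K, O, I — 10 nodes.

10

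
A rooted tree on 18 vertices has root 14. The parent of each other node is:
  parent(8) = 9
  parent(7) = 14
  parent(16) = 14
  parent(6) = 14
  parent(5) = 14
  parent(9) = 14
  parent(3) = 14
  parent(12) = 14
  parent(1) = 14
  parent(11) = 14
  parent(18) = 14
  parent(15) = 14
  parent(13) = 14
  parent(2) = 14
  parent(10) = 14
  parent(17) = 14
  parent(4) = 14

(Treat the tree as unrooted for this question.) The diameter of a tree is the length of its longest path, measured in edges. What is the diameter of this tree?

A longest path is 8-9-14-7, with 3 edges.

3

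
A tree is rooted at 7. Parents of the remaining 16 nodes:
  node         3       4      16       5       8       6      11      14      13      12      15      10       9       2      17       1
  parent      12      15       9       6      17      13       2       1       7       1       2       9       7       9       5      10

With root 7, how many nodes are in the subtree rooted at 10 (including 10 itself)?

5

10's subtree: {10, 1, 14, 12, 3}, size 5.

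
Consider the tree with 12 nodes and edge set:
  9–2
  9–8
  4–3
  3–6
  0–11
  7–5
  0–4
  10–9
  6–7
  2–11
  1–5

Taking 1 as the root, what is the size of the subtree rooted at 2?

4

The subtree rooted at 2 contains: 2, 9, 8, 10 — 4 nodes.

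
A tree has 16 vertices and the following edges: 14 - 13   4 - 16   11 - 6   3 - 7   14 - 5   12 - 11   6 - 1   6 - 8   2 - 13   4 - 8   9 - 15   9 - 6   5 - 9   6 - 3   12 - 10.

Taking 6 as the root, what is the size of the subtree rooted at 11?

3

The subtree rooted at 11 contains: 11, 12, 10 — 3 nodes.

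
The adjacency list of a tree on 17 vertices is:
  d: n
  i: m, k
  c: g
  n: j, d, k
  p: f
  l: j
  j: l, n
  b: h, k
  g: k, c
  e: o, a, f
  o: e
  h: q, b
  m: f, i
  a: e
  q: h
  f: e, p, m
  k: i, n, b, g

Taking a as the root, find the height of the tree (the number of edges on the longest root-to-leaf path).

A deepest node is q, reached by a → e → f → m → i → k → b → h → q.
That path has 8 edges, so the height is 8.

8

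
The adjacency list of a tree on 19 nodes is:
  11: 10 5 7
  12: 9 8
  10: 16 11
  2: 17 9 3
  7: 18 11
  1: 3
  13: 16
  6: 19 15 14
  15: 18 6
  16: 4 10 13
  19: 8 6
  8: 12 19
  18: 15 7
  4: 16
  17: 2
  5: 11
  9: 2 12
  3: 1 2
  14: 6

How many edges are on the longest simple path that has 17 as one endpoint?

Distances from 17 peak at 13, attained at 13 (4 also at distance 13).
17 – 2 – 9 – 12 – 8 – 19 – 6 – 15 – 18 – 7 – 11 – 10 – 16 – 13

13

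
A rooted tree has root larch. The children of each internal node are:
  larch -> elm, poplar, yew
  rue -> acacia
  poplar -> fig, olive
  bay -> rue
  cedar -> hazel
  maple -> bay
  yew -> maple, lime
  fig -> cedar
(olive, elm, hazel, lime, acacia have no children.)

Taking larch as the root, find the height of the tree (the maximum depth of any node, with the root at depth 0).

A deepest node is acacia, reached by larch → yew → maple → bay → rue → acacia.
That path has 5 edges, so the height is 5.

5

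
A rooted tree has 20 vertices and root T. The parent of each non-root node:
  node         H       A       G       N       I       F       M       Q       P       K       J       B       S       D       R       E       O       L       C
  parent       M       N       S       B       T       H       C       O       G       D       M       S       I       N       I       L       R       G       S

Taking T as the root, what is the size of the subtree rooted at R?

3

The subtree rooted at R contains: R, O, Q — 3 nodes.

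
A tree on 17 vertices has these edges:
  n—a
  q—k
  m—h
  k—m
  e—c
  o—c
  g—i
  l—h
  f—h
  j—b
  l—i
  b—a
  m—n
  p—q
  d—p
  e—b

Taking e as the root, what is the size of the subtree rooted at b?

14

Descendants of b (including itself): b, a, j, n, m, k, h, q, f, l, p, i, d, g. That's 14.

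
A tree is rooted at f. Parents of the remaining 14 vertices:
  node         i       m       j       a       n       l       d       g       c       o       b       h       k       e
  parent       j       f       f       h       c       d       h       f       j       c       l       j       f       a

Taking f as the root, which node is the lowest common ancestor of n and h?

j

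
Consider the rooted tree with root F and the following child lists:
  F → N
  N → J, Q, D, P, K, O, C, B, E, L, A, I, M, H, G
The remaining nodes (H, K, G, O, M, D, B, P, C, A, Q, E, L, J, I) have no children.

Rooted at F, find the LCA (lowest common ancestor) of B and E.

N

B's ancestor chain is B, N, F and E's is E, N, F; they first meet at N.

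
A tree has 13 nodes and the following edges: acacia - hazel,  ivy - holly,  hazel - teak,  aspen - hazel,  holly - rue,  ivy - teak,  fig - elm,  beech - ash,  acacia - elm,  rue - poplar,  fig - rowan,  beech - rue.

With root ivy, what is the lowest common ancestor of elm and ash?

ivy

elm's ancestor chain is elm, acacia, hazel, teak, ivy and ash's is ash, beech, rue, holly, ivy; they first meet at ivy.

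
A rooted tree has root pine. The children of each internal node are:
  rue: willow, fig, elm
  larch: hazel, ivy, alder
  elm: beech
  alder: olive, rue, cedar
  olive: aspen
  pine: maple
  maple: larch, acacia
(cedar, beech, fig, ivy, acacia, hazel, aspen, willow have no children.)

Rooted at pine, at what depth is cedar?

pine – maple – larch – alder – cedar — 4 edges.

4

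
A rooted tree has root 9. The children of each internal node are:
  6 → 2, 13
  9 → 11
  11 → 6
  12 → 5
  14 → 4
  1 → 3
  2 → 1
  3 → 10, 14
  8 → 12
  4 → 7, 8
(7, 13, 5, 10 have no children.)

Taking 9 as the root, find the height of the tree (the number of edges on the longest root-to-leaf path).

A deepest node is 5, reached by 9-11-6-2-1-3-14-4-8-12-5.
That path has 10 edges, so the height is 10.

10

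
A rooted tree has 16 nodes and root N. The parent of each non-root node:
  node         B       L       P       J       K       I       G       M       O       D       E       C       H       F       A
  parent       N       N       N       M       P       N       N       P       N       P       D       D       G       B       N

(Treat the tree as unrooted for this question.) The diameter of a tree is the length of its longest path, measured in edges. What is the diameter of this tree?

5

A longest path is J–M–P–N–B–F, with 5 edges.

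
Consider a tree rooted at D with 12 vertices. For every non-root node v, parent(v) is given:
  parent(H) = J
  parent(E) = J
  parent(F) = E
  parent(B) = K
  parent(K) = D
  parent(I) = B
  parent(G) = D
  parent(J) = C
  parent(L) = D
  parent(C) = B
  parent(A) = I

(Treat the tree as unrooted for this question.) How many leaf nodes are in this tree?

Exactly 5 nodes have a single neighbour: A, F, G, H, L.

5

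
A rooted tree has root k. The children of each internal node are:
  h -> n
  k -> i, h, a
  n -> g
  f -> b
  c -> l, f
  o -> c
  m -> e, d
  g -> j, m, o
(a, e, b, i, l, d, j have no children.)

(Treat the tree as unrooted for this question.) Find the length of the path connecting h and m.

3

The path is h – n – g – m, which has 3 edges.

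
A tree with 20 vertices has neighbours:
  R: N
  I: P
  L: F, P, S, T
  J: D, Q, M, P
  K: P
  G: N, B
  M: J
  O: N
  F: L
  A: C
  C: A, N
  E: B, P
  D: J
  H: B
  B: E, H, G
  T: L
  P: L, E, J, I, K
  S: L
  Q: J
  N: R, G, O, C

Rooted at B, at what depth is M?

Climbing from M to the root: M – J – P – E – B. That's 4 steps.

4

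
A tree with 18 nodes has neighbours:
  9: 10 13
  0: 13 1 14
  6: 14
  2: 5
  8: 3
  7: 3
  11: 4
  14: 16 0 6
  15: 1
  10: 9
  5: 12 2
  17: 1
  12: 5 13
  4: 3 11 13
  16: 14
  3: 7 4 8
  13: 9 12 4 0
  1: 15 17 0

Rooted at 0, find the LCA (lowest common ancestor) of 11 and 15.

0

Path 11→root: 11 4 13 0; path 15→root: 15 1 0.
First common node: 0.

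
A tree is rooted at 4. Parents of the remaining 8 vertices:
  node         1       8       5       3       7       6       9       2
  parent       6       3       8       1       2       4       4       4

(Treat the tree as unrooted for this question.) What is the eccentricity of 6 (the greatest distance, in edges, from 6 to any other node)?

4

A farthest node from 6 is 5.
The path 6–1–3–8–5 has 4 edges.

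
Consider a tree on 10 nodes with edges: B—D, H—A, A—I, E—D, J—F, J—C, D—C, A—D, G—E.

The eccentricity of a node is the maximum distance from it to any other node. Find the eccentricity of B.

A farthest node from B is F.
The path B–D–C–J–F has 4 edges.

4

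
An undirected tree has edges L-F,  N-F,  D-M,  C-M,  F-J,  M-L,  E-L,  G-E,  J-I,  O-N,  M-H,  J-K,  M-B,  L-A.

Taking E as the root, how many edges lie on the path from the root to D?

Path from E to D: E–L–M–D, which has 3 edges.

3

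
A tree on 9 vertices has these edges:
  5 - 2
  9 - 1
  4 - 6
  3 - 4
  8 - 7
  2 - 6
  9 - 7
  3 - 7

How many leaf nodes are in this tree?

3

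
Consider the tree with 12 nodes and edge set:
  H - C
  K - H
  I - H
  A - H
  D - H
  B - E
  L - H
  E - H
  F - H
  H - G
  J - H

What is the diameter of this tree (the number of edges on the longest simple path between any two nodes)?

3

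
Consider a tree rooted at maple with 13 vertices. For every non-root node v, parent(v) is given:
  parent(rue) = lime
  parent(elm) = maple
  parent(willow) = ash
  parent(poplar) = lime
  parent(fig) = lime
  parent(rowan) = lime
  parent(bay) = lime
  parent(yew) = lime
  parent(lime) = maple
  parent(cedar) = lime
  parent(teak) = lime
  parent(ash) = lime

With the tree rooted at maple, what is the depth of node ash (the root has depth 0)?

Path from maple to ash: maple–lime–ash, which has 2 edges.

2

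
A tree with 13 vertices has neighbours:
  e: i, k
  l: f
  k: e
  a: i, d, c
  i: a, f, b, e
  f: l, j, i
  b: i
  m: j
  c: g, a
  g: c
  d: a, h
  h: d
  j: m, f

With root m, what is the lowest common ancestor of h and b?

i

Ancestors of h (toward the root): h, d, a, i, f, j, m.
Ancestors of b: b, i, f, j, m.
The deepest node appearing in both lists is i.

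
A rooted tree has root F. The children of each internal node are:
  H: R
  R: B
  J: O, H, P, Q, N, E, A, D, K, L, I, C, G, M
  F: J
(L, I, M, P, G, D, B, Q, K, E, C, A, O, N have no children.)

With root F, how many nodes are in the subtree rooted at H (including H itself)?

3

H's subtree: {H, R, B}, size 3.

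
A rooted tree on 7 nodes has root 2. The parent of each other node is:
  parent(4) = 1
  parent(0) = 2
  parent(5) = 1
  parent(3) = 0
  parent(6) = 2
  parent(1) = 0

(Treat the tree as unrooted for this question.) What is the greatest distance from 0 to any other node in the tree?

A farthest node from 0 is 6 (4, 5 also at distance 2).
The path 0 – 2 – 6 has 2 edges.

2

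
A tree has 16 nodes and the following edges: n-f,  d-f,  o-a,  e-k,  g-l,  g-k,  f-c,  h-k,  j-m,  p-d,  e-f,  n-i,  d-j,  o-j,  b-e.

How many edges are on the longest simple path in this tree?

8

Starting from a, a farthest node is l at distance 8.
One longest path: a–o–j–d–f–e–k–g–l.
So the diameter is 8.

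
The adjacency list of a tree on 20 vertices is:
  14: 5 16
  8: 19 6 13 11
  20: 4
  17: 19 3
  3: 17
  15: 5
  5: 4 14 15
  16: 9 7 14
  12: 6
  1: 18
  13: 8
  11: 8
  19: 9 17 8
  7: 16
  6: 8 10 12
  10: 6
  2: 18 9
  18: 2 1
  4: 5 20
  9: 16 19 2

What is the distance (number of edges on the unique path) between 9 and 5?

3

The path is 9 - 16 - 14 - 5, which has 3 edges.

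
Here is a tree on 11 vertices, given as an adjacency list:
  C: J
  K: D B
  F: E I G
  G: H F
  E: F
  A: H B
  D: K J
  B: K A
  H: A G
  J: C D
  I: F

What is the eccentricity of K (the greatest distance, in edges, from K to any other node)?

Distances from K peak at 6, attained at I (E also at distance 6).
K–B–A–H–G–F–I

6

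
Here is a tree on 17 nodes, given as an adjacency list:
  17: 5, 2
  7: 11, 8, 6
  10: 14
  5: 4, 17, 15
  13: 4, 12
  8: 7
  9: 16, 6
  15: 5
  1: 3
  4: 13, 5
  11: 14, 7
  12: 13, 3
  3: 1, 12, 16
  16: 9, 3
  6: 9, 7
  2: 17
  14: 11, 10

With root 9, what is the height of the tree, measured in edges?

2 sits deepest: 9-16-3-12-13-4-5-17-2 — 8 edges from the root.

8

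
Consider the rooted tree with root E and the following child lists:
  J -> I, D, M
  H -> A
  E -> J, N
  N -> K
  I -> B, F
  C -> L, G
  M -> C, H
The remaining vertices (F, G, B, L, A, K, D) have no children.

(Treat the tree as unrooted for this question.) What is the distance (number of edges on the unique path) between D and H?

D – J – M – H: 3 edges.

3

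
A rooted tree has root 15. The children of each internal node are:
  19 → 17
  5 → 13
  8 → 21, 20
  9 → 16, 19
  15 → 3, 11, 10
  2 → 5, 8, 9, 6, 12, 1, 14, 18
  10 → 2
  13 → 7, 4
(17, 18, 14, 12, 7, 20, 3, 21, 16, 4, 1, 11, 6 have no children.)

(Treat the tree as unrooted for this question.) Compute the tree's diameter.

6

BFS from 7 reaches 17 last, at distance 6; BFS from 17 confirms no node is farther.
Path: 7 – 13 – 5 – 2 – 9 – 19 – 17.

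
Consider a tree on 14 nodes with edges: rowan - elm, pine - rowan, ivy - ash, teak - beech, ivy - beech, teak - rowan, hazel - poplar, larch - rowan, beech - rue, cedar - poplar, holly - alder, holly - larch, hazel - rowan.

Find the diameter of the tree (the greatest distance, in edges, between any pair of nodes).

7

A longest path is ash – ivy – beech – teak – rowan – larch – holly – alder, with 7 edges.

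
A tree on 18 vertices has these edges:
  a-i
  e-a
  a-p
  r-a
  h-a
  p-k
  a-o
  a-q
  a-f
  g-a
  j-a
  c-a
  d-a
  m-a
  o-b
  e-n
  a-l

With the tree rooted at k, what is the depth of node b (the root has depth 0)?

4

k–p–a–o–b — 4 edges.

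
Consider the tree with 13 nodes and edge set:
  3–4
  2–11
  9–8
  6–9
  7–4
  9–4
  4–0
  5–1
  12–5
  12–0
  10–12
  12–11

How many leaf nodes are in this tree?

The leaves are 1, 2, 3, 6, 7, 8, 10.
That is 7 leaves.

7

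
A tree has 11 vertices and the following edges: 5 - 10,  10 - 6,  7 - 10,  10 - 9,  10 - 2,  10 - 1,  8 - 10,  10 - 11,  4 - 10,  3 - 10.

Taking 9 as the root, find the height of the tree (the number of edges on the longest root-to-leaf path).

2

A deepest node is 6, reached by 9 → 10 → 6.
That path has 2 edges, so the height is 2.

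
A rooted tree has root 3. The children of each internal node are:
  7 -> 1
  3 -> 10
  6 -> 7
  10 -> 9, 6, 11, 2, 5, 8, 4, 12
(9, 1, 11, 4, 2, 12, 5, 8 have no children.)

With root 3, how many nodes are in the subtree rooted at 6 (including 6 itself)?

3

The subtree rooted at 6 contains: 6, 7, 1 — 3 nodes.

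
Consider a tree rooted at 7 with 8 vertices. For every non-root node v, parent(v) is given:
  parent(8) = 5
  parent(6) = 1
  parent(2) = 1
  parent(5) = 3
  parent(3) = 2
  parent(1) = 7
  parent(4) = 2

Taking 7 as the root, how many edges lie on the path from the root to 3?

3

7 → 1 → 2 → 3 — 3 edges.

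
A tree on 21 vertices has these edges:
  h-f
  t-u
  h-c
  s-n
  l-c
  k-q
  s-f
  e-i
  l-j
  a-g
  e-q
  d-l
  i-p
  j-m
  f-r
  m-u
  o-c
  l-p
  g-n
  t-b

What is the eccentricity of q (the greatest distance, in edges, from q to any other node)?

The node farthest from q is a, via q-e-i-p-l-c-h-f-s-n-g-a — 11 edges.

11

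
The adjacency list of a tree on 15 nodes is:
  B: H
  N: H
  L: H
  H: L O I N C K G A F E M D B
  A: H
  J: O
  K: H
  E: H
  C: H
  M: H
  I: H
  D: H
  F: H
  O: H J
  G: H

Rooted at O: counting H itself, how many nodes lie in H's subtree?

Descendants of H (including itself): H, B, N, F, M, K, A, E, D, G, I, C, L. That's 13.

13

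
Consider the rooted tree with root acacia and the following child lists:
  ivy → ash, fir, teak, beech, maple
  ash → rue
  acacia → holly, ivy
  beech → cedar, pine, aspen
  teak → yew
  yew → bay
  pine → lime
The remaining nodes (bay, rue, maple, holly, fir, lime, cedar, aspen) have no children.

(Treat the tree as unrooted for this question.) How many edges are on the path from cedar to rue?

Walking from cedar: cedar – beech – ivy – ash – rue. Length 4.

4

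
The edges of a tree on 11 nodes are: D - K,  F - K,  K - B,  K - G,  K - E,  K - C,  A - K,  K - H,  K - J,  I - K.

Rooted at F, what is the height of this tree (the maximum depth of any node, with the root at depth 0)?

The longest root-to-leaf path is F – K – G (2 edges).

2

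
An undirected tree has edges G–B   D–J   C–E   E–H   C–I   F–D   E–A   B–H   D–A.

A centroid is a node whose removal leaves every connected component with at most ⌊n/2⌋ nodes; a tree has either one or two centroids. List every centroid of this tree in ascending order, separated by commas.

E

Removing E splits the tree into components of sizes 4, 3, 2; the largest is 4 ≤ ⌊10/2⌋ = 5.
No neighbour of E does as well, so E is the unique centroid.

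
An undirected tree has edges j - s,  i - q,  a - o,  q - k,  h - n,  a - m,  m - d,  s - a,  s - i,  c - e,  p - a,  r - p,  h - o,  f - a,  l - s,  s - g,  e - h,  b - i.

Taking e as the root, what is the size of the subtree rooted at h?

The subtree rooted at h contains: h, o, n, a, s, p, f, m, i, l, j, g, r, d, b, q, k — 17 nodes.

17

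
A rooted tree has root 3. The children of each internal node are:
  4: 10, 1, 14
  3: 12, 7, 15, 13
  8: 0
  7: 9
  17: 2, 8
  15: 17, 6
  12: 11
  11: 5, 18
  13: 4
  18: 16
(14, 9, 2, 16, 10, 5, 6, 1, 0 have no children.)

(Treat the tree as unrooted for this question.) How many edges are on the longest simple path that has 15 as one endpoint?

The node farthest from 15 is 16, via 15 – 3 – 12 – 11 – 18 – 16 — 5 edges.

5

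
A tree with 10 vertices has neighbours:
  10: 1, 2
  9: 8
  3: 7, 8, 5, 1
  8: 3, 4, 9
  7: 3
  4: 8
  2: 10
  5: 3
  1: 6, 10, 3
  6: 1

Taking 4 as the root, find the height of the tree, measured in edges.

A deepest node is 2, reached by 4 – 8 – 3 – 1 – 10 – 2.
That path has 5 edges, so the height is 5.

5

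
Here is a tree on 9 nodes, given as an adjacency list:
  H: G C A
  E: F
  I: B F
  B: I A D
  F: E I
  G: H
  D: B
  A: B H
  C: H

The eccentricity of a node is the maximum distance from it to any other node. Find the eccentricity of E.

Distances from E peak at 6, attained at C (G also at distance 6).
E – F – I – B – A – H – C

6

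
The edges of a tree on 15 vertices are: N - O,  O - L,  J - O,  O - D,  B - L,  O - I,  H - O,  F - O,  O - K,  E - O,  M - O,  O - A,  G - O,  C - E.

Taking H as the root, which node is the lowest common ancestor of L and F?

O

Path L→root: L O H; path F→root: F O H.
First common node: O.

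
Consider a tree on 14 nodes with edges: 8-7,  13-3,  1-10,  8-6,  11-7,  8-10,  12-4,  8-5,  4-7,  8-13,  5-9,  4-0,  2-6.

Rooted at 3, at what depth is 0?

Path from 3 to 0: 3 → 13 → 8 → 7 → 4 → 0, which has 5 edges.

5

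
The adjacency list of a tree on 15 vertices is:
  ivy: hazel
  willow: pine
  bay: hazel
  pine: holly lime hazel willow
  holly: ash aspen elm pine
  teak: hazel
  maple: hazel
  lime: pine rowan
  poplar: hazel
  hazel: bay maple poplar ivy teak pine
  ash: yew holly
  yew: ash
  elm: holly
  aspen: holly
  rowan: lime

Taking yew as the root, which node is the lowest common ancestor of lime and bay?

pine

Ancestors of lime (toward the root): lime, pine, holly, ash, yew.
Ancestors of bay: bay, hazel, pine, holly, ash, yew.
The deepest node appearing in both lists is pine.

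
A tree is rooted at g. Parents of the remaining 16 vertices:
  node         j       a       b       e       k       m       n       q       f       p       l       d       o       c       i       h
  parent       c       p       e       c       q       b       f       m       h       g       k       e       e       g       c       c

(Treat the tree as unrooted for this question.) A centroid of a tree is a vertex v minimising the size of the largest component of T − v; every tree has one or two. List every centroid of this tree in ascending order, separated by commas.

If c is removed the pieces have sizes 8, 3, 3, 1, 1, all ≤ ⌊17/2⌋ = 8.
Every other node leaves some component of size > 8, so the centroid is unique.

c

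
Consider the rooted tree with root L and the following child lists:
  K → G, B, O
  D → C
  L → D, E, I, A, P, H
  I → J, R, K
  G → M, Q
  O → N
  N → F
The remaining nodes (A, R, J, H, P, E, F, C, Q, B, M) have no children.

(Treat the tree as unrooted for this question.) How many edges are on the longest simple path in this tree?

7

Starting from C, a farthest node is F at distance 7.
One longest path: C–D–L–I–K–O–N–F.
So the diameter is 7.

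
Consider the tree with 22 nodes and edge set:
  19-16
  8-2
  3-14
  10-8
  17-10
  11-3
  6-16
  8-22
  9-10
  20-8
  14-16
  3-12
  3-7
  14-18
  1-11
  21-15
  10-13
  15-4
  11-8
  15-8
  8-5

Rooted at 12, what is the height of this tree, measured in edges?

5

A deepest node is 21, reached by 12–3–11–8–15–21.
That path has 5 edges, so the height is 5.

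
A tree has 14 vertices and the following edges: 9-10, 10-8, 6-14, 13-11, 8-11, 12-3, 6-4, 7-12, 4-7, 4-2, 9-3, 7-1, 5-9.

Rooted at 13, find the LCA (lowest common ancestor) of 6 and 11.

11

6's ancestor chain is 6, 4, 7, 12, 3, 9, 10, 8, 11, 13 and 11's is 11, 13; they first meet at 11.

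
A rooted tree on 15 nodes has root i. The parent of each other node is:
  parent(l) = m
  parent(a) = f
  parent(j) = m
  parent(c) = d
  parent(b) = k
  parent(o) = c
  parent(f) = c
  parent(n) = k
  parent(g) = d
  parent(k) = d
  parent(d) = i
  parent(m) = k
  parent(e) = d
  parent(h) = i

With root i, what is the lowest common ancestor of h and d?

i

Ancestors of h (toward the root): h, i.
Ancestors of d: d, i.
The deepest node appearing in both lists is i.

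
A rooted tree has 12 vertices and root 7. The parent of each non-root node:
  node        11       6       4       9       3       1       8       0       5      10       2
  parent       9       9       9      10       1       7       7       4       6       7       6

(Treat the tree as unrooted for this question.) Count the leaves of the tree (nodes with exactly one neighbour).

6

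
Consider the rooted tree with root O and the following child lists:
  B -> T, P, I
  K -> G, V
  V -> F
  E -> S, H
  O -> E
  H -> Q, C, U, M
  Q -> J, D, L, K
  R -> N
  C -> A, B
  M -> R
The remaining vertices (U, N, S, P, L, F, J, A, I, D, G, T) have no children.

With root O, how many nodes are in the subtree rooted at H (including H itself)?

19

Descendants of H (including itself): H, C, U, Q, M, B, A, K, J, D, L, R, P, T, I, V, G, N, F. That's 19.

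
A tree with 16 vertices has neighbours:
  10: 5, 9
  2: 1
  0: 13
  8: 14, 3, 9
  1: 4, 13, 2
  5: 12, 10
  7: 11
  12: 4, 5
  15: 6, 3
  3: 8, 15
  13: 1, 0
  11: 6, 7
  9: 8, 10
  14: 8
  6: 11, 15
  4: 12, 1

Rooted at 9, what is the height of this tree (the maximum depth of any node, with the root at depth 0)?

The longest root-to-leaf path is 9 – 10 – 5 – 12 – 4 – 1 – 13 – 0 (7 edges).

7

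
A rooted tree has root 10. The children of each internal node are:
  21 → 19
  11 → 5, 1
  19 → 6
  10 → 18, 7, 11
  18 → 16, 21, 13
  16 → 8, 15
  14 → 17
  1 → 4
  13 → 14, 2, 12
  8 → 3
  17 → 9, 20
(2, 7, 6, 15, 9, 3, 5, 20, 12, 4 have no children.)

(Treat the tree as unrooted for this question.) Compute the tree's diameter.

8

A longest path is 9–17–14–13–18–10–11–1–4, with 8 edges.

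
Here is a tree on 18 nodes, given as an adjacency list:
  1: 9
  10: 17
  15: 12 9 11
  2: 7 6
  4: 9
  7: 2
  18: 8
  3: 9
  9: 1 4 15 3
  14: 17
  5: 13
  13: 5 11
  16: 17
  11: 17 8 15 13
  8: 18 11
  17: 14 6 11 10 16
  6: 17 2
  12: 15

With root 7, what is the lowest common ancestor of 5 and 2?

5's ancestor chain is 5, 13, 11, 17, 6, 2, 7 and 2's is 2, 7; they first meet at 2.

2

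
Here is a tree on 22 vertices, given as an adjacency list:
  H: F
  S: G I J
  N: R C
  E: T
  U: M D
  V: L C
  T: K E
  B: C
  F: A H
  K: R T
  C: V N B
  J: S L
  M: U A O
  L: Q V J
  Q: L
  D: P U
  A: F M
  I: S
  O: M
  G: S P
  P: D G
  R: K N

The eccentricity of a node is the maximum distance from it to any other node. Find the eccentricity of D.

12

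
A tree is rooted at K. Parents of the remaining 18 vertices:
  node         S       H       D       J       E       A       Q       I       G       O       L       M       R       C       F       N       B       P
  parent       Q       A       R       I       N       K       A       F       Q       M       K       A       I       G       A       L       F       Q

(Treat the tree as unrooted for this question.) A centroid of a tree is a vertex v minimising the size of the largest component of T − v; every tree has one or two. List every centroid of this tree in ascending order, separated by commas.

Removing A splits the tree into components of sizes 6, 5, 4, 2, 1; the largest is 6 ≤ ⌊19/2⌋ = 9.
Every other node leaves some component of size > 9, so the centroid is unique.

A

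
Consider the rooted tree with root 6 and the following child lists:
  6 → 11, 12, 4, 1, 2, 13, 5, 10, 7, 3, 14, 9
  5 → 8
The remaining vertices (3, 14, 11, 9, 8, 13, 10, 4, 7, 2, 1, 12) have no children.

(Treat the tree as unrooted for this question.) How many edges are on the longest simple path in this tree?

BFS from 8 reaches 12 last, at distance 3; BFS from 12 confirms no node is farther.
Path: 8 – 5 – 6 – 12.

3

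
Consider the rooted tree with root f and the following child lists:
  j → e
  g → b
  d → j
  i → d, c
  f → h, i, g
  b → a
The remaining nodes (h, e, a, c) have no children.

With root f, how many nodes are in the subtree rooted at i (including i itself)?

5

The subtree rooted at i contains: i, c, d, j, e — 5 nodes.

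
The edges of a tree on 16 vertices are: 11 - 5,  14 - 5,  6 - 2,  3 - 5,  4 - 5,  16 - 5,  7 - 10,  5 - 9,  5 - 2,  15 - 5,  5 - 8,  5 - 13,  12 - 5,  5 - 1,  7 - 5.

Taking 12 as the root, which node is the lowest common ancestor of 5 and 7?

Ancestors of 5 (toward the root): 5, 12.
Ancestors of 7: 7, 5, 12.
The deepest node appearing in both lists is 5.

5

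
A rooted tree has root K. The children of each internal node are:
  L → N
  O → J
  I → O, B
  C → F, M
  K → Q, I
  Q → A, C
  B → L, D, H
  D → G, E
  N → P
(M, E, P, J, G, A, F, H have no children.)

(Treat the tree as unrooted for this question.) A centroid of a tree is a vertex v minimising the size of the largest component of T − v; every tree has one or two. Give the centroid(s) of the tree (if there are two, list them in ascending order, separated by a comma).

Delete I: the remaining components have sizes 8, 6, 2. Max 8 ≤ 8, so I is a centroid.
Every other node leaves some component of size > 8, so the centroid is unique.

I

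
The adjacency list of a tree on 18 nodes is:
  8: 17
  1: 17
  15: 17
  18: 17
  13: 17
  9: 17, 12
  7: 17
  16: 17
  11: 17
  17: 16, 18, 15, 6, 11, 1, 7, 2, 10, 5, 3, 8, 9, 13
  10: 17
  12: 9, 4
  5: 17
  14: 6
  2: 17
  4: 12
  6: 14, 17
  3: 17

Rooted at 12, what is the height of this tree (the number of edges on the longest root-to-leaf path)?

14 sits deepest: 12 – 9 – 17 – 6 – 14 — 4 edges from the root.

4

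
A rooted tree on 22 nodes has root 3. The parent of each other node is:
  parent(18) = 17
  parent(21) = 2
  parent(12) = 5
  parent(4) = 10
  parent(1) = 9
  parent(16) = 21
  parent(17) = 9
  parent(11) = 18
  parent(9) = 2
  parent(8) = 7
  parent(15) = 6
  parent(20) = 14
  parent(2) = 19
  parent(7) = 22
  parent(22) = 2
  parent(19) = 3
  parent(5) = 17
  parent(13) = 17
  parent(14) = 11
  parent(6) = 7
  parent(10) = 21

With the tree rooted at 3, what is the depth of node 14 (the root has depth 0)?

7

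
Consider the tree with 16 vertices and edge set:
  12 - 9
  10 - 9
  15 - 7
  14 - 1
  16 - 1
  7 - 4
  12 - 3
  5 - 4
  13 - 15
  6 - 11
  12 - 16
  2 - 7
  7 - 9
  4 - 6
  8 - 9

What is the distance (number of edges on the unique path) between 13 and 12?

Walking from 13: 13 – 15 – 7 – 9 – 12. Length 4.

4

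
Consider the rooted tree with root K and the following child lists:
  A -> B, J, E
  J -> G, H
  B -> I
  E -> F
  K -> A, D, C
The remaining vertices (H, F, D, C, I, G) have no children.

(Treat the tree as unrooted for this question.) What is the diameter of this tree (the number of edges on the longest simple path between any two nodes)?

4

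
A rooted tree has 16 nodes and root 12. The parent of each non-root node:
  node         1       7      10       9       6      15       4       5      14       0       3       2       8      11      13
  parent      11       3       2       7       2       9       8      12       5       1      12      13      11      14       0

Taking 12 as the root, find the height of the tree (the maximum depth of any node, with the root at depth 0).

The longest root-to-leaf path is 12–5–14–11–1–0–13–2–6 (8 edges).

8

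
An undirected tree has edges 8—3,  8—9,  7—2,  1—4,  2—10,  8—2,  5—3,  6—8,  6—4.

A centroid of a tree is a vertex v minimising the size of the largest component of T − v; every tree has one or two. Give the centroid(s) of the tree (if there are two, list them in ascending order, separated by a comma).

8

If 8 is removed the pieces have sizes 3, 3, 2, 1, all ≤ ⌊10/2⌋ = 5.
Every other node leaves some component of size > 5, so the centroid is unique.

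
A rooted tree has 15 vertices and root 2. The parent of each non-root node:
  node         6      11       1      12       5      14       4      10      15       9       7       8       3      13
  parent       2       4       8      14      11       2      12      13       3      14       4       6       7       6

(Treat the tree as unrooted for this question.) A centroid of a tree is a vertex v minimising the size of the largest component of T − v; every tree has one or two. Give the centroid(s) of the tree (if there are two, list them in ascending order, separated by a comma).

14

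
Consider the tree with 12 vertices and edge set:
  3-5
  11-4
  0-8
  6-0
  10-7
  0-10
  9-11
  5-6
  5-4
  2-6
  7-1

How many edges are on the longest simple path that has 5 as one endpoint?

5

The node farthest from 5 is 1, via 5 – 6 – 0 – 10 – 7 – 1 — 5 edges.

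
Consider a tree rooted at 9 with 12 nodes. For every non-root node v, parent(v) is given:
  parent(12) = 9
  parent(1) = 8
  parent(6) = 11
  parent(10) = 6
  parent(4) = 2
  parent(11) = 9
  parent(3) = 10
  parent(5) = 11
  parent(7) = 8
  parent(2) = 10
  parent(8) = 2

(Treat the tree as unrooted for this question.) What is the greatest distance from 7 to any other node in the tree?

7

The node farthest from 7 is 12, via 7-8-2-10-6-11-9-12 — 7 edges.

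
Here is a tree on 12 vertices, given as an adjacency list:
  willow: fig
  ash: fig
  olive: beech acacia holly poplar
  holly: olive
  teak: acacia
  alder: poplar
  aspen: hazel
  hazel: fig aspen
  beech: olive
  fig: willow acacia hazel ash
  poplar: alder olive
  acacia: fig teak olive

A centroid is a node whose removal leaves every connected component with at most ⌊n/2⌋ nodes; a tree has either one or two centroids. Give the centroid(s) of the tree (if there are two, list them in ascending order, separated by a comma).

If acacia is removed the pieces have sizes 5, 5, 1, all ≤ ⌊12/2⌋ = 6.
Every other node leaves some component of size > 6, so the centroid is unique.

acacia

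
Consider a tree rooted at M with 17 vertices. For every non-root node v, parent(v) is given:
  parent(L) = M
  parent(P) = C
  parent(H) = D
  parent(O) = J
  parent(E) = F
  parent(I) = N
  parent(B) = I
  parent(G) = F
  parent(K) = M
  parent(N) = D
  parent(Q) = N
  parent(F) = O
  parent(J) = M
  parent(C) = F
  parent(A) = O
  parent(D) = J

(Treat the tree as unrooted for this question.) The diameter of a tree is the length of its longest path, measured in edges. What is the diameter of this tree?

8

BFS from P reaches B last, at distance 8; BFS from B confirms no node is farther.
Path: P-C-F-O-J-D-N-I-B.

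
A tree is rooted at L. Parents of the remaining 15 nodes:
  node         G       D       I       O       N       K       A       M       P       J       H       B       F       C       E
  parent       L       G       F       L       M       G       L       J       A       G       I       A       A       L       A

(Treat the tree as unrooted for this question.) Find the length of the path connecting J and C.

3

J – G – L – C: 3 edges.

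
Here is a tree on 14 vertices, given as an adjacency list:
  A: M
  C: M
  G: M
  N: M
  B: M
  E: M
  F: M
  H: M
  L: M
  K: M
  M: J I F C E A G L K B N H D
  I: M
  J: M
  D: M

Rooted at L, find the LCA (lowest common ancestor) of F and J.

Path F→root: F M L; path J→root: J M L.
First common node: M.

M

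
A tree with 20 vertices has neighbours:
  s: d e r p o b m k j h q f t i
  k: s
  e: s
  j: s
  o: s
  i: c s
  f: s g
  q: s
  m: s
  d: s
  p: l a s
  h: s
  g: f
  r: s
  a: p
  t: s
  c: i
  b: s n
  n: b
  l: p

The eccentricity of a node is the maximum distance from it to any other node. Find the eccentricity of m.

Distances from m peak at 3, attained at a (l, c, g, n also at distance 3).
m – s – p – a

3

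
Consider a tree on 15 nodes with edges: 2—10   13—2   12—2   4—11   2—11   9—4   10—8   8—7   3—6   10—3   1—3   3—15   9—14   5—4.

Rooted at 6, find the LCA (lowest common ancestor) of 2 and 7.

10

2's ancestor chain is 2, 10, 3, 6 and 7's is 7, 8, 10, 3, 6; they first meet at 10.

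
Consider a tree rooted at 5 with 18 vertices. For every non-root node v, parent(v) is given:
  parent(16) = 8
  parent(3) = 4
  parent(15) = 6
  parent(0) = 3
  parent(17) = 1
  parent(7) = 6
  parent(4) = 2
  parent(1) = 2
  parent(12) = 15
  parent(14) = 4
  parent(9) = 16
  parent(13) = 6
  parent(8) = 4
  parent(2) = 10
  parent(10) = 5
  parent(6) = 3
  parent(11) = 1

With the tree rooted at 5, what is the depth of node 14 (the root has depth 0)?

Path from 5 to 14: 5–10–2–4–14, which has 4 edges.

4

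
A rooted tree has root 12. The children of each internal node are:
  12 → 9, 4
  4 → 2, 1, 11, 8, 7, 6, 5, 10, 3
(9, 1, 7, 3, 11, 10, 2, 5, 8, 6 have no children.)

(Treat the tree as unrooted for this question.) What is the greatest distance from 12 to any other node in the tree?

2

Distances from 12 peak at 2, attained at 10 (5, 6, 11, 2, 8, 3, 7, 1 also at distance 2).
12 – 4 – 10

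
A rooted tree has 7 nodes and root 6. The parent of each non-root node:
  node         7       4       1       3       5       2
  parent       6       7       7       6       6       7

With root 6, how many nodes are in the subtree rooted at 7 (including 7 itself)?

4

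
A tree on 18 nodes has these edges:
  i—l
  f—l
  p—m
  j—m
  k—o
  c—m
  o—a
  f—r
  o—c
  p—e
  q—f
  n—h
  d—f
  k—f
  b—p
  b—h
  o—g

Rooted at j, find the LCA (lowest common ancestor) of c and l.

c

Ancestors of c (toward the root): c, m, j.
Ancestors of l: l, f, k, o, c, m, j.
The deepest node appearing in both lists is c.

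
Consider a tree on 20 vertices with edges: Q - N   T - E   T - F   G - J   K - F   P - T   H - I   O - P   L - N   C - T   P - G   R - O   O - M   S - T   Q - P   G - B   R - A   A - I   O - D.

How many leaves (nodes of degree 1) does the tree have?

The leaves are B, C, D, E, H, J, K, L, M, S.
That is 10 leaves.

10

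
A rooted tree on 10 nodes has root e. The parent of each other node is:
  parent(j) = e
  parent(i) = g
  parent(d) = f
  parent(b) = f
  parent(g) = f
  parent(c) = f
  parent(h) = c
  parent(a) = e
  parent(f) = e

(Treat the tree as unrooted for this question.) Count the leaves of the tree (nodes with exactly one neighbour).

Exactly 6 nodes have a single neighbour: a, b, d, h, i, j.

6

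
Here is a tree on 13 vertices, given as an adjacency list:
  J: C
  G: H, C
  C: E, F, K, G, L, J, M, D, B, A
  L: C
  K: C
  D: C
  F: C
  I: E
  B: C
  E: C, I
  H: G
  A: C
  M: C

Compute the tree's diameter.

Starting from I, a farthest node is H at distance 4.
One longest path: I – E – C – G – H.
So the diameter is 4.

4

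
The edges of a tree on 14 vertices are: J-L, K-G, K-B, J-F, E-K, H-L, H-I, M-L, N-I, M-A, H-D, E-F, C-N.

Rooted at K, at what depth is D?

6

Path from K to D: K – E – F – J – L – H – D, which has 6 edges.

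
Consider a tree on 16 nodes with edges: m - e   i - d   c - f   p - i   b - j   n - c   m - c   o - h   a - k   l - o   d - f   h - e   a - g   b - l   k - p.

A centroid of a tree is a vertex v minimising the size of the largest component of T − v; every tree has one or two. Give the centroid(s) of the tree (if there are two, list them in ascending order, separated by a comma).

If c is removed the pieces have sizes 7, 7, 1, all ≤ ⌊16/2⌋ = 8.
Every other node leaves some component of size > 8, so the centroid is unique.

c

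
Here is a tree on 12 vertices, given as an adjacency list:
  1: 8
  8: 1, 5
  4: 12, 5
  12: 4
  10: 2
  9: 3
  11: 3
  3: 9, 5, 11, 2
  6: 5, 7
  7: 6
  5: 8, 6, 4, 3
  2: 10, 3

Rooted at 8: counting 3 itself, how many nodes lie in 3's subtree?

5

Descendants of 3 (including itself): 3, 2, 9, 11, 10. That's 5.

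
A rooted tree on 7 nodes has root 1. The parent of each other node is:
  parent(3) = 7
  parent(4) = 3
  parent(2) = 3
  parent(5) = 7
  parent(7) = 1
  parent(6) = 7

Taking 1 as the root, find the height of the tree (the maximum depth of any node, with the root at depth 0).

3

2 sits deepest: 1 – 7 – 3 – 2 — 3 edges from the root.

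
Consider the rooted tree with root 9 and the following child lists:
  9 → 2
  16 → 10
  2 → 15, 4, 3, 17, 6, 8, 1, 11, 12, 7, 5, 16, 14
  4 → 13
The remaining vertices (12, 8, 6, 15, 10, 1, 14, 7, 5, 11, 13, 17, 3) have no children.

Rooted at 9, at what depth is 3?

9–2–3 — 2 edges.

2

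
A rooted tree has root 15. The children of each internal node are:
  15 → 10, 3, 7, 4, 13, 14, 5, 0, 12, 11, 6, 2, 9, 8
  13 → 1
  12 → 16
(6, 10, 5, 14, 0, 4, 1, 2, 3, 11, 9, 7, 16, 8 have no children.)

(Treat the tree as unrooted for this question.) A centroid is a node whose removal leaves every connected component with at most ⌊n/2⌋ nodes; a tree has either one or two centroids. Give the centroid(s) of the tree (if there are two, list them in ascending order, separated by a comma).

15

Delete 15: the remaining components have sizes 2, 2, 1, 1, 1, 1, 1, 1, 1, 1, 1, 1, 1, 1. Max 2 ≤ 8, so 15 is a centroid.
No neighbour of 15 does as well, so 15 is the unique centroid.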